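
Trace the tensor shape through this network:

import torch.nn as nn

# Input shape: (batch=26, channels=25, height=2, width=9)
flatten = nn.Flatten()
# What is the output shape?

Input shape: (26, 25, 2, 9)
Output shape: (26, 450)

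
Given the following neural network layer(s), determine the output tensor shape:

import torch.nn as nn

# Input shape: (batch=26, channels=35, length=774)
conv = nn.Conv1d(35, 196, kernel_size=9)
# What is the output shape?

Input shape: (26, 35, 774)
Output shape: (26, 196, 766)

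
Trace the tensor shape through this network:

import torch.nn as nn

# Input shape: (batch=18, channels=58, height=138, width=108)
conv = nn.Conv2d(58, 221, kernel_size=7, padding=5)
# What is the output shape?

Input shape: (18, 58, 138, 108)
Output shape: (18, 221, 142, 112)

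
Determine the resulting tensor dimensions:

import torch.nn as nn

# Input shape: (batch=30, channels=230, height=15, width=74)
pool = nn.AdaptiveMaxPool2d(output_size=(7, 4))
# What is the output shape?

Input shape: (30, 230, 15, 74)
Output shape: (30, 230, 7, 4)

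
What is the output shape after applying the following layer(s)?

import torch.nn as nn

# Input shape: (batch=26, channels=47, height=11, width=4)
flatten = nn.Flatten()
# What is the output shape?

Input shape: (26, 47, 11, 4)
Output shape: (26, 2068)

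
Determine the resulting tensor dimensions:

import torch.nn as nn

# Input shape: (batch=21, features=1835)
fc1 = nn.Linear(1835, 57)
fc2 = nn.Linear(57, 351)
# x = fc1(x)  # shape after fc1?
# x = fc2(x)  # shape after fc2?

Input shape: (21, 1835)
  -> after fc1: (21, 57)
Output shape: (21, 351)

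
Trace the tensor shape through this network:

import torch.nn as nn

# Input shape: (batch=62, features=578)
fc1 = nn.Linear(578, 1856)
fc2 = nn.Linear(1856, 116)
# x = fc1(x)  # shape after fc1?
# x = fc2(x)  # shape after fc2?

Input shape: (62, 578)
  -> after fc1: (62, 1856)
Output shape: (62, 116)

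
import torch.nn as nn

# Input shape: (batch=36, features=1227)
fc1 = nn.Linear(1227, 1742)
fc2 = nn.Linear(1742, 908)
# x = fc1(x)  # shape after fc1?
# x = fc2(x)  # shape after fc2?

Input shape: (36, 1227)
  -> after fc1: (36, 1742)
Output shape: (36, 908)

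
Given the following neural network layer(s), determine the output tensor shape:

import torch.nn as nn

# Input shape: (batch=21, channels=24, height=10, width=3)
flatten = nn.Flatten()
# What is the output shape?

Input shape: (21, 24, 10, 3)
Output shape: (21, 720)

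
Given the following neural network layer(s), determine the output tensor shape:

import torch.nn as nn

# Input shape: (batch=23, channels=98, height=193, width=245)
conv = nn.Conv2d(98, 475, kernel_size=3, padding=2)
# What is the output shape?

Input shape: (23, 98, 193, 245)
Output shape: (23, 475, 195, 247)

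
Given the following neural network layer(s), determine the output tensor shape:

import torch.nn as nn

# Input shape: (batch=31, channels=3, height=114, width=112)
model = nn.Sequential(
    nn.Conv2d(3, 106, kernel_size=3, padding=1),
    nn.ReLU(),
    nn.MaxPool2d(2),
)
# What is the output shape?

Input shape: (31, 3, 114, 112)
  -> after Conv2d: (31, 106, 114, 112)
  -> after ReLU: (31, 106, 114, 112)
Output shape: (31, 106, 57, 56)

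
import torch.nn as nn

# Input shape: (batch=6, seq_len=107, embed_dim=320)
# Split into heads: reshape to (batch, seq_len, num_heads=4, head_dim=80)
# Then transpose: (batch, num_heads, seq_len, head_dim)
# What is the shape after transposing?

Input shape: (6, 107, 320)
  -> after reshape: (6, 107, 4, 80)
Output shape: (6, 4, 107, 80)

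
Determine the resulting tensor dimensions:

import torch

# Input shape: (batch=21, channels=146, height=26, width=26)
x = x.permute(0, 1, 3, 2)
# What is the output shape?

Input shape: (21, 146, 26, 26)
Output shape: (21, 146, 26, 26)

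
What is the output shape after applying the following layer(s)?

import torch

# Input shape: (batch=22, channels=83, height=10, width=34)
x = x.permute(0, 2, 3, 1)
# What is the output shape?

Input shape: (22, 83, 10, 34)
Output shape: (22, 10, 34, 83)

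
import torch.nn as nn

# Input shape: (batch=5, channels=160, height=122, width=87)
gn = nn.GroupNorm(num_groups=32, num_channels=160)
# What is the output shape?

Input shape: (5, 160, 122, 87)
Output shape: (5, 160, 122, 87)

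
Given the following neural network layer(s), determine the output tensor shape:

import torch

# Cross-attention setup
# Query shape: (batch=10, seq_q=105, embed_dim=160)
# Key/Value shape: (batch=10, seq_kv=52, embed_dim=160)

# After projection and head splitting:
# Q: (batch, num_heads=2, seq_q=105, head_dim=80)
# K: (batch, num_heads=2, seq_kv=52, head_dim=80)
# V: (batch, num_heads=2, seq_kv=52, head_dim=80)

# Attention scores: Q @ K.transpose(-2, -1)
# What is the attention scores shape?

Input shape: (10, 105, 160)
Output shape: (10, 2, 105, 52)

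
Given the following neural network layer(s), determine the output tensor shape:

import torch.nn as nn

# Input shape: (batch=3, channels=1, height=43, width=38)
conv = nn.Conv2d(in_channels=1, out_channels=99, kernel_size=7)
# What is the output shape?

Input shape: (3, 1, 43, 38)
Output shape: (3, 99, 37, 32)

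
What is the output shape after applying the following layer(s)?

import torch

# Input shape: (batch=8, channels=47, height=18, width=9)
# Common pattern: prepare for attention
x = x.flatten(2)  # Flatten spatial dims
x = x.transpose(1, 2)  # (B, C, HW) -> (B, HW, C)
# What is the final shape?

Input shape: (8, 47, 18, 9)
  -> after flatten(2): (8, 47, 162)
Output shape: (8, 162, 47)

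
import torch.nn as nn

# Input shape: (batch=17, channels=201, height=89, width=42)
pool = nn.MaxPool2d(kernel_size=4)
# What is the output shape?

Input shape: (17, 201, 89, 42)
Output shape: (17, 201, 22, 10)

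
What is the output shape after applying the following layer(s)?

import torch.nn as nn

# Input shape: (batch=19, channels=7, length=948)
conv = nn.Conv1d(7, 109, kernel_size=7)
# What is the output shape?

Input shape: (19, 7, 948)
Output shape: (19, 109, 942)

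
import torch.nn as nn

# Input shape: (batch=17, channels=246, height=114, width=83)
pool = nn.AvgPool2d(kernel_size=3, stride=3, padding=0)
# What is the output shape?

Input shape: (17, 246, 114, 83)
Output shape: (17, 246, 38, 27)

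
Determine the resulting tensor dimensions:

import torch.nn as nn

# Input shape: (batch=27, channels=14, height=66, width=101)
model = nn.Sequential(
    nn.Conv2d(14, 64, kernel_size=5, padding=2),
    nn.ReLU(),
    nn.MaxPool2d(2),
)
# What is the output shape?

Input shape: (27, 14, 66, 101)
  -> after Conv2d: (27, 64, 66, 101)
  -> after ReLU: (27, 64, 66, 101)
Output shape: (27, 64, 33, 50)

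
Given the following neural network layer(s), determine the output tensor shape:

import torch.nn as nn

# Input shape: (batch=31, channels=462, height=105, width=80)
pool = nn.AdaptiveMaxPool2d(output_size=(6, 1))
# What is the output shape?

Input shape: (31, 462, 105, 80)
Output shape: (31, 462, 6, 1)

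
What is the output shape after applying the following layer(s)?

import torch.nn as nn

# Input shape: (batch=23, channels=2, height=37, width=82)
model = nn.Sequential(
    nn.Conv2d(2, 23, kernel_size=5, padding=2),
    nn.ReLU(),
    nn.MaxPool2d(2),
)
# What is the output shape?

Input shape: (23, 2, 37, 82)
  -> after Conv2d: (23, 23, 37, 82)
  -> after ReLU: (23, 23, 37, 82)
Output shape: (23, 23, 18, 41)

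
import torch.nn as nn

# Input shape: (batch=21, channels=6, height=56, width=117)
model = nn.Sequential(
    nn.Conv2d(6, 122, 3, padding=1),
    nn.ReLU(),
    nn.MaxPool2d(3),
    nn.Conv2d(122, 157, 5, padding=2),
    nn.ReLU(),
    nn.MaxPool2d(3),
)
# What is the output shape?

Input shape: (21, 6, 56, 117)
  -> after first Conv2d: (21, 122, 56, 117)
  -> after first MaxPool2d: (21, 122, 18, 39)
  -> after second Conv2d: (21, 157, 18, 39)
Output shape: (21, 157, 6, 13)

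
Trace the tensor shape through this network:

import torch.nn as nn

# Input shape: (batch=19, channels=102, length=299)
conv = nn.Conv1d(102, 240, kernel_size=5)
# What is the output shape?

Input shape: (19, 102, 299)
Output shape: (19, 240, 295)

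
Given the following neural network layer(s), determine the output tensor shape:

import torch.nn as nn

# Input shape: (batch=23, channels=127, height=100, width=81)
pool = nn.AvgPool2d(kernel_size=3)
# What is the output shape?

Input shape: (23, 127, 100, 81)
Output shape: (23, 127, 33, 27)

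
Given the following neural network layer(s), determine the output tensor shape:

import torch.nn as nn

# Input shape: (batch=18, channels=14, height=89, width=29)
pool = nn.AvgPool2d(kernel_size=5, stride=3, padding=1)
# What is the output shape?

Input shape: (18, 14, 89, 29)
Output shape: (18, 14, 29, 9)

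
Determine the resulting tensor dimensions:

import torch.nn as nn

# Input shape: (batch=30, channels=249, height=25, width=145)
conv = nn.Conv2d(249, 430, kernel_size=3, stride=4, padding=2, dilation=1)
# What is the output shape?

Input shape: (30, 249, 25, 145)
Output shape: (30, 430, 7, 37)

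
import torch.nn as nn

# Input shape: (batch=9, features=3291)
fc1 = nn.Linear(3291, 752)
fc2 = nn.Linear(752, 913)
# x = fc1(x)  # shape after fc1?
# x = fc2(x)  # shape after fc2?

Input shape: (9, 3291)
  -> after fc1: (9, 752)
Output shape: (9, 913)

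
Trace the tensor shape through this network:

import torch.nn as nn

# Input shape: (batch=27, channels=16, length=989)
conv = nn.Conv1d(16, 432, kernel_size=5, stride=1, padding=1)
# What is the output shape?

Input shape: (27, 16, 989)
Output shape: (27, 432, 987)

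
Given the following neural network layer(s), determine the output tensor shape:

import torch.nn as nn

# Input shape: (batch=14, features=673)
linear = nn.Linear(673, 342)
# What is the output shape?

Input shape: (14, 673)
Output shape: (14, 342)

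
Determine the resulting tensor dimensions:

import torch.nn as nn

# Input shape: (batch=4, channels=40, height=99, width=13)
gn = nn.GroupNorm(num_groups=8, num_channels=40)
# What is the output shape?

Input shape: (4, 40, 99, 13)
Output shape: (4, 40, 99, 13)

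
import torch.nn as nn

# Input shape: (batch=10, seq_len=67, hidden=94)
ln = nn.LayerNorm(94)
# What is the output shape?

Input shape: (10, 67, 94)
Output shape: (10, 67, 94)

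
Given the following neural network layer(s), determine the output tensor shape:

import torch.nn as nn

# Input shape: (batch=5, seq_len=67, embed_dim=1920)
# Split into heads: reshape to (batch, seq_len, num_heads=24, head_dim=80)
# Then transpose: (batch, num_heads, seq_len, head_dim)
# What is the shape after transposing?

Input shape: (5, 67, 1920)
  -> after reshape: (5, 67, 24, 80)
Output shape: (5, 24, 67, 80)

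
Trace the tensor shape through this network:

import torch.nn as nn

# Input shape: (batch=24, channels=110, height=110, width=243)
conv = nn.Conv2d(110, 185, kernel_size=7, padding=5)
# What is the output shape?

Input shape: (24, 110, 110, 243)
Output shape: (24, 185, 114, 247)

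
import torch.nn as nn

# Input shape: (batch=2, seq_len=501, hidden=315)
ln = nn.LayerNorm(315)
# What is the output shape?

Input shape: (2, 501, 315)
Output shape: (2, 501, 315)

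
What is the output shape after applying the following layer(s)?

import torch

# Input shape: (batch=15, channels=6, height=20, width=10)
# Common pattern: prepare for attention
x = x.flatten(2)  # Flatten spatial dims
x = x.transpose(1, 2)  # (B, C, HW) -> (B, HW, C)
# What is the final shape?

Input shape: (15, 6, 20, 10)
  -> after flatten(2): (15, 6, 200)
Output shape: (15, 200, 6)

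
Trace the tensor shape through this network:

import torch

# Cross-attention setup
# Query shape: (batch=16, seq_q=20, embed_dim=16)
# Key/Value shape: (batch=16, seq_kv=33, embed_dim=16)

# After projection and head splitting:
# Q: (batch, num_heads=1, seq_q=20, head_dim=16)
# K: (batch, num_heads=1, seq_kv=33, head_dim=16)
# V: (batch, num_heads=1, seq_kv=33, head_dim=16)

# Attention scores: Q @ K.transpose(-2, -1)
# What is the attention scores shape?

Input shape: (16, 20, 16)
Output shape: (16, 1, 20, 33)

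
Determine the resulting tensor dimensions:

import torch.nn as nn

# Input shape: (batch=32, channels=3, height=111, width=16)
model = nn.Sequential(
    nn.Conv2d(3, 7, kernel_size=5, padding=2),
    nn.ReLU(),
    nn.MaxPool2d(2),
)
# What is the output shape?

Input shape: (32, 3, 111, 16)
  -> after Conv2d: (32, 7, 111, 16)
  -> after ReLU: (32, 7, 111, 16)
Output shape: (32, 7, 55, 8)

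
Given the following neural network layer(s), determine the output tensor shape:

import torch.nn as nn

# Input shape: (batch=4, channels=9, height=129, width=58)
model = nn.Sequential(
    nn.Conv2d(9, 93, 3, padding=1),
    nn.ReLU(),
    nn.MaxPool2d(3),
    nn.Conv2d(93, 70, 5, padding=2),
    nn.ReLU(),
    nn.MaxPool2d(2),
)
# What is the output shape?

Input shape: (4, 9, 129, 58)
  -> after first Conv2d: (4, 93, 129, 58)
  -> after first MaxPool2d: (4, 93, 43, 19)
  -> after second Conv2d: (4, 70, 43, 19)
Output shape: (4, 70, 21, 9)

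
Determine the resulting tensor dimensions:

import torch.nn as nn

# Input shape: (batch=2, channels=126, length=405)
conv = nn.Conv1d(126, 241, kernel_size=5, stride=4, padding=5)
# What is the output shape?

Input shape: (2, 126, 405)
Output shape: (2, 241, 103)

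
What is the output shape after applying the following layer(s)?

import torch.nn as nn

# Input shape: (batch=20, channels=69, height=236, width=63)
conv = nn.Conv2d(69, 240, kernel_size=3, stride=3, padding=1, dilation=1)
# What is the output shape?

Input shape: (20, 69, 236, 63)
Output shape: (20, 240, 79, 21)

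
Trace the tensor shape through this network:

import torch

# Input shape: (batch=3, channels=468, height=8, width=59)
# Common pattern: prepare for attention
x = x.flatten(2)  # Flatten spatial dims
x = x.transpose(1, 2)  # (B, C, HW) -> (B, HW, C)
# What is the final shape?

Input shape: (3, 468, 8, 59)
  -> after flatten(2): (3, 468, 472)
Output shape: (3, 472, 468)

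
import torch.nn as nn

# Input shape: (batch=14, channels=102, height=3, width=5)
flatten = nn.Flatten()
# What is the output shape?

Input shape: (14, 102, 3, 5)
Output shape: (14, 1530)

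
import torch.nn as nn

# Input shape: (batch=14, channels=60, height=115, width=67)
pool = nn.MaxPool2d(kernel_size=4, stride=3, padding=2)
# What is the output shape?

Input shape: (14, 60, 115, 67)
Output shape: (14, 60, 39, 23)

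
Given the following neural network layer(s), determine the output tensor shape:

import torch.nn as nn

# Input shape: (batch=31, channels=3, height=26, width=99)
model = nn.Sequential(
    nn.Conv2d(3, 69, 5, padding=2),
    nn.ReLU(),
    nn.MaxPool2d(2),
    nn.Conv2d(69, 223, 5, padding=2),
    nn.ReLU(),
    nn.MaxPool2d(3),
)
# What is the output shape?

Input shape: (31, 3, 26, 99)
  -> after first Conv2d: (31, 69, 26, 99)
  -> after first MaxPool2d: (31, 69, 13, 49)
  -> after second Conv2d: (31, 223, 13, 49)
Output shape: (31, 223, 4, 16)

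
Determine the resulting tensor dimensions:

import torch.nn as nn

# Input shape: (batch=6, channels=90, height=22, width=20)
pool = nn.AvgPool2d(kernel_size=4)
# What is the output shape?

Input shape: (6, 90, 22, 20)
Output shape: (6, 90, 5, 5)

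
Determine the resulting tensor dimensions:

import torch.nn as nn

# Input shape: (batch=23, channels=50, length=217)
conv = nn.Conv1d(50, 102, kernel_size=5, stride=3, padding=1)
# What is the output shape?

Input shape: (23, 50, 217)
Output shape: (23, 102, 72)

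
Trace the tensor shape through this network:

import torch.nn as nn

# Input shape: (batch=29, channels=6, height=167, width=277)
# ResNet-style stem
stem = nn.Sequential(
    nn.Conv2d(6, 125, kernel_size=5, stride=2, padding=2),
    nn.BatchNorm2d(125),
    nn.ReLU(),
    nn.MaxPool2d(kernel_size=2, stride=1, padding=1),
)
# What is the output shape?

Input shape: (29, 6, 167, 277)
  -> after Conv2d 5x5 stride=2: (29, 125, 84, 139)
Output shape: (29, 125, 85, 140)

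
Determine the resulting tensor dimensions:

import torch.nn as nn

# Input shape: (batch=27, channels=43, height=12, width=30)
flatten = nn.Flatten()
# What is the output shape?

Input shape: (27, 43, 12, 30)
Output shape: (27, 15480)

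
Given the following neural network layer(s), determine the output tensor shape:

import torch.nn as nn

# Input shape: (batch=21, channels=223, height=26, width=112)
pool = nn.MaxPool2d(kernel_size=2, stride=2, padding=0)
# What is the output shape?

Input shape: (21, 223, 26, 112)
Output shape: (21, 223, 13, 56)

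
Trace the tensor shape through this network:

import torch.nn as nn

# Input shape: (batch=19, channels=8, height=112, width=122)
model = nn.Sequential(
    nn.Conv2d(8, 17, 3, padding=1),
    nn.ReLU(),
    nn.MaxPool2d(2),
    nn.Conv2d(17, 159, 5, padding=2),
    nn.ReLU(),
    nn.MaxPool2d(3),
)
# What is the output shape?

Input shape: (19, 8, 112, 122)
  -> after first Conv2d: (19, 17, 112, 122)
  -> after first MaxPool2d: (19, 17, 56, 61)
  -> after second Conv2d: (19, 159, 56, 61)
Output shape: (19, 159, 18, 20)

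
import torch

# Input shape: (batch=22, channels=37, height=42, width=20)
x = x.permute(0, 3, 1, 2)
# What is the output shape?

Input shape: (22, 37, 42, 20)
Output shape: (22, 20, 37, 42)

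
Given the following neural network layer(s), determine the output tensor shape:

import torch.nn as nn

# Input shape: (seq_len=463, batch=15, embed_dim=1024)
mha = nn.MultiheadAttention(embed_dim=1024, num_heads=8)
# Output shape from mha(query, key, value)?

Input shape: (463, 15, 1024)
Output shape: (463, 15, 1024)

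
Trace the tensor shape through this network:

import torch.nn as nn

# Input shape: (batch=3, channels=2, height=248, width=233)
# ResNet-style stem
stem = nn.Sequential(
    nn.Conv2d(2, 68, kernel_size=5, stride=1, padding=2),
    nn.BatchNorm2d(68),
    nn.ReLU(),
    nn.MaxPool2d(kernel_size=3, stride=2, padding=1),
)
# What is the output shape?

Input shape: (3, 2, 248, 233)
  -> after Conv2d 5x5 stride=1: (3, 68, 248, 233)
Output shape: (3, 68, 124, 117)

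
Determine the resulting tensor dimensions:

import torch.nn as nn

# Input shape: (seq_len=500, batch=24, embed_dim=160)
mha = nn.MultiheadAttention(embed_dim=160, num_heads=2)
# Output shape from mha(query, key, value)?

Input shape: (500, 24, 160)
Output shape: (500, 24, 160)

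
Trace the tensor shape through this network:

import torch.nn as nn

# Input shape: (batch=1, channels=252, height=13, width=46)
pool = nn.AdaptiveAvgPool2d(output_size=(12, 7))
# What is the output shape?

Input shape: (1, 252, 13, 46)
Output shape: (1, 252, 12, 7)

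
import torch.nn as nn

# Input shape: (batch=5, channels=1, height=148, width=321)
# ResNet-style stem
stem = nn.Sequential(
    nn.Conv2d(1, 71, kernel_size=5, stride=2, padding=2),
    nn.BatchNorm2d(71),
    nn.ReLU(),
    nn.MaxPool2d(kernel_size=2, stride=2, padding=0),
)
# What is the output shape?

Input shape: (5, 1, 148, 321)
  -> after Conv2d 5x5 stride=2: (5, 71, 74, 161)
Output shape: (5, 71, 37, 80)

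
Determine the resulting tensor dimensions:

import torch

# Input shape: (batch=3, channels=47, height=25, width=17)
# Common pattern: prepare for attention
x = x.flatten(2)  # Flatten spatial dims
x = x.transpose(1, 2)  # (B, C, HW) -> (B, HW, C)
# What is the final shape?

Input shape: (3, 47, 25, 17)
  -> after flatten(2): (3, 47, 425)
Output shape: (3, 425, 47)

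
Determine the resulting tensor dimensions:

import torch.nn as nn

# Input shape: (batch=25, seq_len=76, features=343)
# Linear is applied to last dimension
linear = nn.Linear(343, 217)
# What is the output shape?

Input shape: (25, 76, 343)
Output shape: (25, 76, 217)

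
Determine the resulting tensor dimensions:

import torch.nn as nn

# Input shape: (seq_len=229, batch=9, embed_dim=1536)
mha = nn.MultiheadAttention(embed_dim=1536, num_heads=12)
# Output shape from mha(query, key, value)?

Input shape: (229, 9, 1536)
Output shape: (229, 9, 1536)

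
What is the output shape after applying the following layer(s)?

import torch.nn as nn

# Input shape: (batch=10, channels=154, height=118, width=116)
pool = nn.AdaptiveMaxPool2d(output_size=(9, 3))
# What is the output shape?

Input shape: (10, 154, 118, 116)
Output shape: (10, 154, 9, 3)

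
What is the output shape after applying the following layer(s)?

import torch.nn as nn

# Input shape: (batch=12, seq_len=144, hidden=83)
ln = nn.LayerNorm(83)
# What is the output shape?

Input shape: (12, 144, 83)
Output shape: (12, 144, 83)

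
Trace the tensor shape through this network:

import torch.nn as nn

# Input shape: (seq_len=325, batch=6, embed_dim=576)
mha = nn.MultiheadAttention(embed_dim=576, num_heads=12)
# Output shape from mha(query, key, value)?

Input shape: (325, 6, 576)
Output shape: (325, 6, 576)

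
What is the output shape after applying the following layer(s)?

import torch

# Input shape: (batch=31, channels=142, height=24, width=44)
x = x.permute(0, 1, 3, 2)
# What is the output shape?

Input shape: (31, 142, 24, 44)
Output shape: (31, 142, 44, 24)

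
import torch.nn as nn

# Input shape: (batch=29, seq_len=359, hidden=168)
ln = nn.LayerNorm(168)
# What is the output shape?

Input shape: (29, 359, 168)
Output shape: (29, 359, 168)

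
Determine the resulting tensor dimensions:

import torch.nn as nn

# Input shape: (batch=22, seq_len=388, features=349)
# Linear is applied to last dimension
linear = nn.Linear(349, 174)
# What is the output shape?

Input shape: (22, 388, 349)
Output shape: (22, 388, 174)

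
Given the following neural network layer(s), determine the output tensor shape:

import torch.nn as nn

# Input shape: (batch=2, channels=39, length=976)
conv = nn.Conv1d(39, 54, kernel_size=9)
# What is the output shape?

Input shape: (2, 39, 976)
Output shape: (2, 54, 968)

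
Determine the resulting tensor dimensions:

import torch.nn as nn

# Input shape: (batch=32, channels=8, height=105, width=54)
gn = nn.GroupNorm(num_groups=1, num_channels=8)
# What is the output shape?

Input shape: (32, 8, 105, 54)
Output shape: (32, 8, 105, 54)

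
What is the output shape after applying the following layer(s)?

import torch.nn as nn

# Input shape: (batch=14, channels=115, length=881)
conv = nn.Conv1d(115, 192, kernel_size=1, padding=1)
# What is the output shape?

Input shape: (14, 115, 881)
Output shape: (14, 192, 883)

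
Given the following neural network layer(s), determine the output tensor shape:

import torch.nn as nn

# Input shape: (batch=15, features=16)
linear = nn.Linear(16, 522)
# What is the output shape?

Input shape: (15, 16)
Output shape: (15, 522)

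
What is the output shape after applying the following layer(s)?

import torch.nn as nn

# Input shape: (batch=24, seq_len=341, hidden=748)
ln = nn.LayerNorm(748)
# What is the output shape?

Input shape: (24, 341, 748)
Output shape: (24, 341, 748)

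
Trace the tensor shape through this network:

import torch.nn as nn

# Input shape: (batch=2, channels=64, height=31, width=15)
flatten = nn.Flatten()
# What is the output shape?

Input shape: (2, 64, 31, 15)
Output shape: (2, 29760)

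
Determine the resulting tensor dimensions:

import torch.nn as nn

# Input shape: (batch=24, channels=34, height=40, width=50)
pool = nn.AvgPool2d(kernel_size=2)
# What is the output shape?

Input shape: (24, 34, 40, 50)
Output shape: (24, 34, 20, 25)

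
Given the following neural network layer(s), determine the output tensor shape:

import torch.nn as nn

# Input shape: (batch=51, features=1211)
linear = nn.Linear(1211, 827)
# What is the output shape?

Input shape: (51, 1211)
Output shape: (51, 827)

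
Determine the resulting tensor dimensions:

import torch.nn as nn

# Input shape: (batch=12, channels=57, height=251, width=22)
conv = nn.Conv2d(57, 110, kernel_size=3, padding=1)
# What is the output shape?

Input shape: (12, 57, 251, 22)
Output shape: (12, 110, 251, 22)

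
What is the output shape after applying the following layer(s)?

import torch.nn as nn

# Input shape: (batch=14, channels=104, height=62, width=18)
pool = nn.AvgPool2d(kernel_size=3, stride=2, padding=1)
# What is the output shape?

Input shape: (14, 104, 62, 18)
Output shape: (14, 104, 31, 9)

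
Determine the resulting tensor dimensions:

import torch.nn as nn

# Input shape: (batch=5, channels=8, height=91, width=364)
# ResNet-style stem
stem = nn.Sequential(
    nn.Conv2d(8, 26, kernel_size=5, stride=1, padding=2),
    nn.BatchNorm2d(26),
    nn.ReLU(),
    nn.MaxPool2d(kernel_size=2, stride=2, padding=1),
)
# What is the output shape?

Input shape: (5, 8, 91, 364)
  -> after Conv2d 5x5 stride=1: (5, 26, 91, 364)
Output shape: (5, 26, 46, 183)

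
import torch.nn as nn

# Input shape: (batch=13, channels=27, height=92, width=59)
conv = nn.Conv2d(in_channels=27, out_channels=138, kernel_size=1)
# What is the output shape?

Input shape: (13, 27, 92, 59)
Output shape: (13, 138, 92, 59)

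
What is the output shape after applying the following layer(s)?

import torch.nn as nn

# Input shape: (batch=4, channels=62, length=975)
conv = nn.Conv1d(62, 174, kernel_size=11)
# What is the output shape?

Input shape: (4, 62, 975)
Output shape: (4, 174, 965)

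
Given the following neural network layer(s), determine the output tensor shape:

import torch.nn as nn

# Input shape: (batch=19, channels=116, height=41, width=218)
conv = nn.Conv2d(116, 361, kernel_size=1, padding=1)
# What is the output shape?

Input shape: (19, 116, 41, 218)
Output shape: (19, 361, 43, 220)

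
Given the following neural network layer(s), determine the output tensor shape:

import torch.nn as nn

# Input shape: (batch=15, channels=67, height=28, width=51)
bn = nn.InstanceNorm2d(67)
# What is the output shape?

Input shape: (15, 67, 28, 51)
Output shape: (15, 67, 28, 51)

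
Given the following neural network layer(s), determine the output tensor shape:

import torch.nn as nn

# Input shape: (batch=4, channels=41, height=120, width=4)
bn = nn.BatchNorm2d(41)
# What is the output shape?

Input shape: (4, 41, 120, 4)
Output shape: (4, 41, 120, 4)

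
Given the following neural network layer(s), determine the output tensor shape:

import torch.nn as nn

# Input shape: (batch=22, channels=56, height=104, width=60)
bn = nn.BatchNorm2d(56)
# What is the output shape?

Input shape: (22, 56, 104, 60)
Output shape: (22, 56, 104, 60)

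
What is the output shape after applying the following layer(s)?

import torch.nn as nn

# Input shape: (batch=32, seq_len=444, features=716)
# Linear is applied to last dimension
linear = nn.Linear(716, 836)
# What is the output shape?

Input shape: (32, 444, 716)
Output shape: (32, 444, 836)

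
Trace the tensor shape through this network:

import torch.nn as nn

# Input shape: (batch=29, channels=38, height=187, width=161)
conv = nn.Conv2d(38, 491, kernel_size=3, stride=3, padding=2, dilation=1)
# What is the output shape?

Input shape: (29, 38, 187, 161)
Output shape: (29, 491, 63, 55)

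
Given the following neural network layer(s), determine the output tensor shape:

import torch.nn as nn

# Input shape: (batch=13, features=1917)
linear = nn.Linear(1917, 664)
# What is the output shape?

Input shape: (13, 1917)
Output shape: (13, 664)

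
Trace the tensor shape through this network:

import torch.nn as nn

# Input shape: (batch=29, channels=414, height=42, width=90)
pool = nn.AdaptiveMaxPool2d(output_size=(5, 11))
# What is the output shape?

Input shape: (29, 414, 42, 90)
Output shape: (29, 414, 5, 11)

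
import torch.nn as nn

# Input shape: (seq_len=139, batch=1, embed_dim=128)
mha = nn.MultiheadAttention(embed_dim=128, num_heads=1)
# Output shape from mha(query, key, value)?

Input shape: (139, 1, 128)
Output shape: (139, 1, 128)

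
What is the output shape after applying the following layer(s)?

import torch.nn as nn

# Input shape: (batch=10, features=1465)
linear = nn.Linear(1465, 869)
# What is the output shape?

Input shape: (10, 1465)
Output shape: (10, 869)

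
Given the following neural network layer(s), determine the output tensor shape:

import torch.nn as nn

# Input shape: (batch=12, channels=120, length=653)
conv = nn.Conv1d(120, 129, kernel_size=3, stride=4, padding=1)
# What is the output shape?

Input shape: (12, 120, 653)
Output shape: (12, 129, 164)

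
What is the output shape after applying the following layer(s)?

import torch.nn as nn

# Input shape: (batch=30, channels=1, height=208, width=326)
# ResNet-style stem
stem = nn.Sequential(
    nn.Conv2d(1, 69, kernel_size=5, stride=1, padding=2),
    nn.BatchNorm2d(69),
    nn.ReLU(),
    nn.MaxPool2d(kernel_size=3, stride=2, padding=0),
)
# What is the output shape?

Input shape: (30, 1, 208, 326)
  -> after Conv2d 5x5 stride=1: (30, 69, 208, 326)
Output shape: (30, 69, 103, 162)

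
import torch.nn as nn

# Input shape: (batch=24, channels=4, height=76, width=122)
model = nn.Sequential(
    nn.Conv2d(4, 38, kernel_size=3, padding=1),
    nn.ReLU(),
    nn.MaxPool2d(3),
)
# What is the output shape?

Input shape: (24, 4, 76, 122)
  -> after Conv2d: (24, 38, 76, 122)
  -> after ReLU: (24, 38, 76, 122)
Output shape: (24, 38, 25, 40)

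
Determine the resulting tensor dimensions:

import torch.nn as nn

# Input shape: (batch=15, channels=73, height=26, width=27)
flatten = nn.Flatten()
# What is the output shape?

Input shape: (15, 73, 26, 27)
Output shape: (15, 51246)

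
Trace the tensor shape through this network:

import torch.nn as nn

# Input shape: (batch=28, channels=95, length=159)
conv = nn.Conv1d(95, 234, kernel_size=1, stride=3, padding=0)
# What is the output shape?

Input shape: (28, 95, 159)
Output shape: (28, 234, 53)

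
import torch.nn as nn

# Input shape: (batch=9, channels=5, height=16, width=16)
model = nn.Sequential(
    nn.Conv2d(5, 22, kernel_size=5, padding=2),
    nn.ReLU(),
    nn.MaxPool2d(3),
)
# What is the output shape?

Input shape: (9, 5, 16, 16)
  -> after Conv2d: (9, 22, 16, 16)
  -> after ReLU: (9, 22, 16, 16)
Output shape: (9, 22, 5, 5)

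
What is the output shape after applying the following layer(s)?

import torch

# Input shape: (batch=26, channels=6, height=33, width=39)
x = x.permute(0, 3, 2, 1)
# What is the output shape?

Input shape: (26, 6, 33, 39)
Output shape: (26, 39, 33, 6)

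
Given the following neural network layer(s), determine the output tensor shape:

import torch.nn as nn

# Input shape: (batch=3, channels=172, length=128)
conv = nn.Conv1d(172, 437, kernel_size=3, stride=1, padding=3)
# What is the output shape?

Input shape: (3, 172, 128)
Output shape: (3, 437, 132)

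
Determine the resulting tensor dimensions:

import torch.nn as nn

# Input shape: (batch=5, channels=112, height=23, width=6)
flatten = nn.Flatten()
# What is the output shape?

Input shape: (5, 112, 23, 6)
Output shape: (5, 15456)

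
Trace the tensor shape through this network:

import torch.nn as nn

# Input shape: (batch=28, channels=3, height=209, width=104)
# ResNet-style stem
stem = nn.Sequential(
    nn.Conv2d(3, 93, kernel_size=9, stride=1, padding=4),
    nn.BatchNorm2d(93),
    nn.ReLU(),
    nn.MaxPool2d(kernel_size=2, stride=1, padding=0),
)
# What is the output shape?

Input shape: (28, 3, 209, 104)
  -> after Conv2d 9x9 stride=1: (28, 93, 209, 104)
Output shape: (28, 93, 208, 103)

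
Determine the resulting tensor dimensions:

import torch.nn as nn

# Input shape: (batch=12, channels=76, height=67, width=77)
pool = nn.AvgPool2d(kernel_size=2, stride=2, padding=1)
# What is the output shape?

Input shape: (12, 76, 67, 77)
Output shape: (12, 76, 34, 39)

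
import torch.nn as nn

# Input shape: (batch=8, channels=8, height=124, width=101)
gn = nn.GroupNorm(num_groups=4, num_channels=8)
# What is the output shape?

Input shape: (8, 8, 124, 101)
Output shape: (8, 8, 124, 101)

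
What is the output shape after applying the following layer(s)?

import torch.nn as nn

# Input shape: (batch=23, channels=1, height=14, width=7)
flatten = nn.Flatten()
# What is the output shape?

Input shape: (23, 1, 14, 7)
Output shape: (23, 98)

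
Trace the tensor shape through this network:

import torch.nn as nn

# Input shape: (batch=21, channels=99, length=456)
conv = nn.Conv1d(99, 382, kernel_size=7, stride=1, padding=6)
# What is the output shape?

Input shape: (21, 99, 456)
Output shape: (21, 382, 462)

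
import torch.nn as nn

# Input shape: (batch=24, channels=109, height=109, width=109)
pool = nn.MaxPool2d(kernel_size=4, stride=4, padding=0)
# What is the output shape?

Input shape: (24, 109, 109, 109)
Output shape: (24, 109, 27, 27)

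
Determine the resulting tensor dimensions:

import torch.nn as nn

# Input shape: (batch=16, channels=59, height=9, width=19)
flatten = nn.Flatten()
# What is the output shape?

Input shape: (16, 59, 9, 19)
Output shape: (16, 10089)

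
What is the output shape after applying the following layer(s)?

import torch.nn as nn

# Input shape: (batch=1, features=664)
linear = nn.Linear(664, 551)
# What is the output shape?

Input shape: (1, 664)
Output shape: (1, 551)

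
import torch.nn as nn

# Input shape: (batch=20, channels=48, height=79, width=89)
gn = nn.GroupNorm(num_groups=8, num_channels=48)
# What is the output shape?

Input shape: (20, 48, 79, 89)
Output shape: (20, 48, 79, 89)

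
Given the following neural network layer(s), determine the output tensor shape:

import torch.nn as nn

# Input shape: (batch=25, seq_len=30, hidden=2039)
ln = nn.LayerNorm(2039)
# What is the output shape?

Input shape: (25, 30, 2039)
Output shape: (25, 30, 2039)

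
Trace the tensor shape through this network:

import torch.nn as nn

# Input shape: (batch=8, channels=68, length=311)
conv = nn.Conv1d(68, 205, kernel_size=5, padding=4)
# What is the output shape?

Input shape: (8, 68, 311)
Output shape: (8, 205, 315)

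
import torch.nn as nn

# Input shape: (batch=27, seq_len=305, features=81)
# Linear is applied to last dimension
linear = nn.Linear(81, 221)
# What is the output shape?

Input shape: (27, 305, 81)
Output shape: (27, 305, 221)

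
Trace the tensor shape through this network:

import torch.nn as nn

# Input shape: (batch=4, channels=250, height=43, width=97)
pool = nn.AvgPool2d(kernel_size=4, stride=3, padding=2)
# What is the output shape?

Input shape: (4, 250, 43, 97)
Output shape: (4, 250, 15, 33)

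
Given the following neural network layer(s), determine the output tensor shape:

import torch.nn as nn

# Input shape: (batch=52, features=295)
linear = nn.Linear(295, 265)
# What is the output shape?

Input shape: (52, 295)
Output shape: (52, 265)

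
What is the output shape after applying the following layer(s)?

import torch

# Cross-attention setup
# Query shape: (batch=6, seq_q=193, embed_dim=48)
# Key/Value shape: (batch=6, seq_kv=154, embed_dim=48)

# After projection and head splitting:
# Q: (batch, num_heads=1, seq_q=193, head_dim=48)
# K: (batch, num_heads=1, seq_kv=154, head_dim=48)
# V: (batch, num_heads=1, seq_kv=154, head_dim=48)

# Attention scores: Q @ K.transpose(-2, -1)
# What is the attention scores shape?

Input shape: (6, 193, 48)
Output shape: (6, 1, 193, 154)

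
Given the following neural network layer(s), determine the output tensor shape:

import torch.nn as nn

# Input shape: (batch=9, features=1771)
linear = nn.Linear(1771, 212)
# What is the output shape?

Input shape: (9, 1771)
Output shape: (9, 212)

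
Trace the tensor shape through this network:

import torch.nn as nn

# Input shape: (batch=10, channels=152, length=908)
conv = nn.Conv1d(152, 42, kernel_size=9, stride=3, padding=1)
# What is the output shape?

Input shape: (10, 152, 908)
Output shape: (10, 42, 301)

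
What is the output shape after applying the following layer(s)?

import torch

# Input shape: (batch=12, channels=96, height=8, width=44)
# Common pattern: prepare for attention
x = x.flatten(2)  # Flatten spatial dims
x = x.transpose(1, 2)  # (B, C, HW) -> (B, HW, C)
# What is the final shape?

Input shape: (12, 96, 8, 44)
  -> after flatten(2): (12, 96, 352)
Output shape: (12, 352, 96)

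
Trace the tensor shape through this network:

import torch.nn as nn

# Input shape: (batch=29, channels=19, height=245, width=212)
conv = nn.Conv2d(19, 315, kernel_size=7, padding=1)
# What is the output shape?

Input shape: (29, 19, 245, 212)
Output shape: (29, 315, 241, 208)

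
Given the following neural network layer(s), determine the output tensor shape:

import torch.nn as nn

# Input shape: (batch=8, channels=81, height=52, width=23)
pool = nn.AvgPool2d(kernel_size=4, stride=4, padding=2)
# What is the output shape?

Input shape: (8, 81, 52, 23)
Output shape: (8, 81, 14, 6)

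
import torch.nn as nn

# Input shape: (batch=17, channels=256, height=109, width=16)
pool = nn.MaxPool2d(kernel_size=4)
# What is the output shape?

Input shape: (17, 256, 109, 16)
Output shape: (17, 256, 27, 4)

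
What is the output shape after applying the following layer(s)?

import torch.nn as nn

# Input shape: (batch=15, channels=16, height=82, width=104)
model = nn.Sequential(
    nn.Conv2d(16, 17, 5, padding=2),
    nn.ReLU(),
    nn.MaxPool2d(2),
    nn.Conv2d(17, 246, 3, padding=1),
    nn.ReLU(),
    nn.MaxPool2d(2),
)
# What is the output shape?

Input shape: (15, 16, 82, 104)
  -> after first Conv2d: (15, 17, 82, 104)
  -> after first MaxPool2d: (15, 17, 41, 52)
  -> after second Conv2d: (15, 246, 41, 52)
Output shape: (15, 246, 20, 26)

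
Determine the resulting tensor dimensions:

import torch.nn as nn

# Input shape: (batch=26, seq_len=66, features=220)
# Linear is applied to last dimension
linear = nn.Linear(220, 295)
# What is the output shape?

Input shape: (26, 66, 220)
Output shape: (26, 66, 295)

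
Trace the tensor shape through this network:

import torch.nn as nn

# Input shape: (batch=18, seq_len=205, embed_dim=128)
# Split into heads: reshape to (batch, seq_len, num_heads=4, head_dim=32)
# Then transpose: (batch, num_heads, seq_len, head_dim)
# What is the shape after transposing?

Input shape: (18, 205, 128)
  -> after reshape: (18, 205, 4, 32)
Output shape: (18, 4, 205, 32)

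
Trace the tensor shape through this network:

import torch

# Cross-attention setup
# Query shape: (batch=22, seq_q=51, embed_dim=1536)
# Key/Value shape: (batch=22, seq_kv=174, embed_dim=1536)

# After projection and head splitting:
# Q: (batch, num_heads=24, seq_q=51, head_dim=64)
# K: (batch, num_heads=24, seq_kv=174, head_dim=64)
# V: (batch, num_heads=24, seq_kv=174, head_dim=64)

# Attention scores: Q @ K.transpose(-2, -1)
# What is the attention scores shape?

Input shape: (22, 51, 1536)
Output shape: (22, 24, 51, 174)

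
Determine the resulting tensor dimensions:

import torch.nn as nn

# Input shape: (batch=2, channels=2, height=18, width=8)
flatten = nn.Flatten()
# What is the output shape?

Input shape: (2, 2, 18, 8)
Output shape: (2, 288)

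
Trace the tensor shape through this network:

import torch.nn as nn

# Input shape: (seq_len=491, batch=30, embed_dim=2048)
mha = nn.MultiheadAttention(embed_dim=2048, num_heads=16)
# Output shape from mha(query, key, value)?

Input shape: (491, 30, 2048)
Output shape: (491, 30, 2048)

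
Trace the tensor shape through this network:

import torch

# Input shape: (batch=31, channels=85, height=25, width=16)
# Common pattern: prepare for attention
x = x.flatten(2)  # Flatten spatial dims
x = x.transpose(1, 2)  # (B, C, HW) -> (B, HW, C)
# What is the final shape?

Input shape: (31, 85, 25, 16)
  -> after flatten(2): (31, 85, 400)
Output shape: (31, 400, 85)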